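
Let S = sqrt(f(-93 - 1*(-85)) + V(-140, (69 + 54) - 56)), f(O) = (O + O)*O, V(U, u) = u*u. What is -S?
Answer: -9*sqrt(57) ≈ -67.948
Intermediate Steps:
V(U, u) = u**2
f(O) = 2*O**2 (f(O) = (2*O)*O = 2*O**2)
S = 9*sqrt(57) (S = sqrt(2*(-93 - 1*(-85))**2 + ((69 + 54) - 56)**2) = sqrt(2*(-93 + 85)**2 + (123 - 56)**2) = sqrt(2*(-8)**2 + 67**2) = sqrt(2*64 + 4489) = sqrt(128 + 4489) = sqrt(4617) = 9*sqrt(57) ≈ 67.948)
-S = -9*sqrt(57)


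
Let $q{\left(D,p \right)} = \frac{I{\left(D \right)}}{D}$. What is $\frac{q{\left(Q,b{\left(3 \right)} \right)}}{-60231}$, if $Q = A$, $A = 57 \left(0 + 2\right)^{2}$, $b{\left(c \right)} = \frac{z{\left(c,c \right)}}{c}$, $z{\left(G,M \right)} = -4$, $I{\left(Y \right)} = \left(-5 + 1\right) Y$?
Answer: $\frac{4}{60231} \approx 6.6411 \cdot 10^{-5}$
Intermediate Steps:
$I{\left(Y \right)} = - 4 Y$
$b{\left(c \right)} = - \frac{4}{c}$
$A = 228$ ($A = 57 \cdot 2^{2} = 57 \cdot 4 = 228$)
$Q = 228$
$q{\left(D,p \right)} = -4$ ($q{\left(D,p \right)} = \frac{\left(-4\right) D}{D} = -4$)
$\frac{q{\left(Q,b{\left(3 \right)} \right)}}{-60231} = - \frac{4}{-60231} = \left(-4\right) \left(- \frac{1}{60231}\right) = \frac{4}{60231}$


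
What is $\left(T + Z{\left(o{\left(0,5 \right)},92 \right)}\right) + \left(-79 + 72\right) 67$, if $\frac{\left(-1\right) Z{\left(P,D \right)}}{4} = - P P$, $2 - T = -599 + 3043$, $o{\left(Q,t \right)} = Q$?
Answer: $-2911$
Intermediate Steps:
$T = -2442$ ($T = 2 - \left(-599 + 3043\right) = 2 - 2444 = -2442$)
$Z{\left(P,D \right)} = 4 P^{2}$ ($Z{\left(P,D \right)} = - 4 \left(- P P\right) = - 4 \left(- P^{2}\right) = 4 P^{2}$)
$\left(T + Z{\left(o{\left(0,5 \right)},92 \right)}\right) + \left(-79 + 72\right) 67 = \left(-2442 + 4 \cdot 0^{2}\right) + \left(-79 + 72\right) 67 = \left(-2442 + 4 \cdot 0\right) - 469 = \left(-2442 + 0\right) - 469 = -2442 - 469 = -2911$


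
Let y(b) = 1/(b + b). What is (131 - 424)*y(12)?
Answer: -293/24 ≈ -12.208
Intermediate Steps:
y(b) = 1/(2*b)
(131 - 424)*y(12) = (131 - 424)*((½)/12) = -293/(2*12) = -293*1/24 = -293/24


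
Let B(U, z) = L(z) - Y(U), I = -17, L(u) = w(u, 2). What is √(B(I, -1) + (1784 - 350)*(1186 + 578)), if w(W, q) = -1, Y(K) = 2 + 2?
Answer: √2529571 ≈ 1590.5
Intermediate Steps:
Y(K) = 4
L(u) = -1
B(U, z) = -5 (B(U, z) = -1 - 1*4 = -1 - 4 = -5)
√(B(I, -1) + (1784 - 350)*(1186 + 578)) = √(-5 + (1784 - 350)*(1186 + 578)) = √(-5 + 1434*1764) = √(-5 + 2529576) = √2529571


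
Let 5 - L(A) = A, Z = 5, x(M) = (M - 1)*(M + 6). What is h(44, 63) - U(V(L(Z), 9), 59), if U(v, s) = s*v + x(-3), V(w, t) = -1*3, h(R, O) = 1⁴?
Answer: 190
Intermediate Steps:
x(M) = (-1 + M)*(6 + M)
h(R, O) = 1
L(A) = 5 - A
V(w, t) = -3
U(v, s) = -12 + s*v (U(v, s) = s*v + (-6 + (-3)² + 5*(-3)) = s*v + (-6 + 9 - 15) = s*v - 12 = -12 + s*v)
h(44, 63) - U(V(L(Z), 9), 59) = 1 - (-12 + 59*(-3)) = 1 - (-12 - 177) = 1 - 1*(-189) = 1 + 189 = 190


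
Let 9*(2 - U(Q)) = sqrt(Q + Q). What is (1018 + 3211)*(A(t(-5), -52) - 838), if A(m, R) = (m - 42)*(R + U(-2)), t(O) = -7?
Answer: 6817148 + 414442*I/9 ≈ 6.8172e+6 + 46049.0*I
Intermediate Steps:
U(Q) = 2 - sqrt(2)*sqrt(Q)/9 (U(Q) = 2 - sqrt(Q + Q)/9 = 2 - sqrt(2)*sqrt(Q)/9)
A(m, R) = (-42 + m)*(2 + R - 2*I/9) (A(m, R) = (m - 42)*(R + (2 - sqrt(2)*sqrt(-2)/9)) = (-42 + m)*(R + (2 - sqrt(2)*I*sqrt(2)/9)) = (-42 + m)*(R + (2 - 2*I/9)) = (-42 + m)*(2 + R - 2*I/9))
(1018 + 3211)*(A(t(-5), -52) - 838) = (1018 + 3211)*((-84 - 42*(-52) + 28*I/3 - 52*(-7) + (2/9)*(-7)*(9 - I)) - 838) = 4229*((-84 + 2184 + 28*I/3 + 364 + (-14 + 14*I/9)) - 838) = 4229*((2450 + 98*I/9) - 838) = 4229*(1612 + 98*I/9) = 6817148 + 414442*I/9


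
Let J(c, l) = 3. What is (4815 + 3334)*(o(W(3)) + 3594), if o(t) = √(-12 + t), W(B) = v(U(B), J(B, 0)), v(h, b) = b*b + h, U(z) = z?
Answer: 29287506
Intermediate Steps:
v(h, b) = h + b² (v(h, b) = b² + h = h + b²)
W(B) = 9 + B (W(B) = B + 3² = B + 9 = 9 + B)
(4815 + 3334)*(o(W(3)) + 3594) = (4815 + 3334)*(√(-12 + (9 + 3)) + 3594) = 8149*(√(-12 + 12) + 3594) = 8149*(√0 + 3594) = 8149*(0 + 3594) = 8149*3594 = 29287506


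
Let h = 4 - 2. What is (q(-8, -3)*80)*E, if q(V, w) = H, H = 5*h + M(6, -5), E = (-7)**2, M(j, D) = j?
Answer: 62720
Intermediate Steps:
h = 2
E = 49
H = 16 (H = 5*2 + 6 = 10 + 6 = 16)
q(V, w) = 16
(q(-8, -3)*80)*E = (16*80)*49 = 1280*49 = 62720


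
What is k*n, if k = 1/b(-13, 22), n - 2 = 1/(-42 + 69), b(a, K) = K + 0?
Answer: 5/54 ≈ 0.092593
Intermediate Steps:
b(a, K) = K
n = 55/27 (n = 2 + 1/(-42 + 69) = 2 + 1/27 = 55/27 ≈ 2.0370)
k = 1/22 ≈ 0.045455
k*n = (1/22)*(55/27) = 5/54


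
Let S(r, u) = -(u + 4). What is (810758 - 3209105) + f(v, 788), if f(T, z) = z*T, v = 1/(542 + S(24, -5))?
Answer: -1302301633/543 ≈ -2.3983e+6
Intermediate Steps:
S(r, u) = -4 - u (S(r, u) = -(4 + u) = -4 - u)
v = 1/543 (v = 1/(542 + (-4 - 1*(-5))) = 1/(542 + (-4 + 5)) = 1/(542 + 1) = 1/543 ≈ 0.0018416)
f(T, z) = T*z
(810758 - 3209105) + f(v, 788) = (810758 - 3209105) + (1/543)*788 = -2398347 + 788/543 = -1302301633/543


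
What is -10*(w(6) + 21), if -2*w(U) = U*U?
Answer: -30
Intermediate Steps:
w(U) = -U²/2 (w(U) = -U*U/2 = -U²/2)
-10*(w(6) + 21) = -10*(-½*6² + 21) = -10*(-½*36 + 21) = -10*(-18 + 21) = -10*3 = -30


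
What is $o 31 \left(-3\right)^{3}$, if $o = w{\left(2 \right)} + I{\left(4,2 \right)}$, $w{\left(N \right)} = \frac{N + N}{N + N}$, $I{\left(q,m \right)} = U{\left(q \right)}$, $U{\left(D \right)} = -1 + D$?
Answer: $-3348$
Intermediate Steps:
$I{\left(q,m \right)} = -1 + q$
$w{\left(N \right)} = 1$ ($w{\left(N \right)} = \frac{2 N}{2 N} = 2 N \frac{1}{2 N} = 1$)
$o = 4$ ($o = 1 + \left(-1 + 4\right) = 1 + 3 = 4$)
$o 31 \left(-3\right)^{3} = 4 \cdot 31 \left(-3\right)^{3} = 4 \cdot 31 \left(-27\right) = 4 \left(-837\right) = -3348$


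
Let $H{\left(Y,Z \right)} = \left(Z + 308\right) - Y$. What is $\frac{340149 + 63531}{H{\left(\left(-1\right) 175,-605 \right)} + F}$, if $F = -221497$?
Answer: $- \frac{134560}{73873} \approx -1.8215$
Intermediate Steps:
$H{\left(Y,Z \right)} = 308 + Z - Y$ ($H{\left(Y,Z \right)} = \left(308 + Z\right) - Y = 308 + Z - Y$)
$\frac{340149 + 63531}{H{\left(\left(-1\right) 175,-605 \right)} + F} = \frac{340149 + 63531}{\left(308 - 605 - \left(-1\right) 175\right) - 221497} = \frac{403680}{\left(308 - 605 - -175\right) - 221497} = \frac{403680}{\left(308 - 605 + 175\right) - 221497} = \frac{403680}{-122 - 221497} = \frac{403680}{-221619} = 403680 \left(- \frac{1}{221619}\right) = - \frac{134560}{73873}$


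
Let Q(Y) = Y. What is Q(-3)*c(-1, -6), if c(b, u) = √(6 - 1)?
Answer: -3*√5 ≈ -6.7082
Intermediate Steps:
c(b, u) = √5
Q(-3)*c(-1, -6) = -3*√5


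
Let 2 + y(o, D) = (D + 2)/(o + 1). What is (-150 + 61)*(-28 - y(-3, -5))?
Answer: 4895/2 ≈ 2447.5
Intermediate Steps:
y(o, D) = -2 + (2 + D)/(1 + o) (y(o, D) = -2 + (D + 2)/(o + 1) = -2 + (2 + D)/(1 + o))
(-150 + 61)*(-28 - y(-3, -5)) = (-150 + 61)*(-28 - (-5 - 2*(-3))/(1 - 3)) = -89*(-28 - (-5 + 6)/(-2)) = -89*(-28 - (-1)/2) = -89*(-28 - 1*(-½)) = -89*(-28 + ½) = -89*(-55/2) = 4895/2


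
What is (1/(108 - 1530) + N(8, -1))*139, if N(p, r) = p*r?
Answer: -1581403/1422 ≈ -1112.1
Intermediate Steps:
(1/(108 - 1530) + N(8, -1))*139 = (1/(108 - 1530) + 8*(-1))*139 = (1/(-1422) - 8)*139 = (-1/1422 - 8)*139 = -11377/1422*139 = -1581403/1422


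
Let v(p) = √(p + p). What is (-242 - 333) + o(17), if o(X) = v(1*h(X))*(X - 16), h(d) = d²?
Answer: -575 + 17*√2 ≈ -550.96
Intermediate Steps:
v(p) = √2*√p (v(p) = √(2*p) = √2*√p)
o(X) = √2*√(X²)*(-16 + X) (o(X) = (√2*√(1*X²))*(X - 16) = (√2*√(X²))*(-16 + X) = √2*√(X²)*(-16 + X))
(-242 - 333) + o(17) = (-242 - 333) + √2*√(17²)*(-16 + 17) = -575 + √2*√289*1 = -575 + √2*17*1 = -575 + 17*√2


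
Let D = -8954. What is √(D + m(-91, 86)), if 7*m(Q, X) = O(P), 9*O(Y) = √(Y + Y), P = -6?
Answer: √(-3948714 + 14*I*√3)/21 ≈ 0.00029054 + 94.626*I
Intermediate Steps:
O(Y) = √2*√Y/9 (O(Y) = √(Y + Y)/9 = √(2*Y)/9 = (√2*√Y)/9 = √2*√Y/9)
m(Q, X) = 2*I*√3/63 (m(Q, X) = (√2*√(-6)/9)/7 = (√2*(I*√6)/9)/7 = (2*I*√3/9)/7 = 2*I*√3/63)
√(D + m(-91, 86)) = √(-8954 + 2*I*√3/63)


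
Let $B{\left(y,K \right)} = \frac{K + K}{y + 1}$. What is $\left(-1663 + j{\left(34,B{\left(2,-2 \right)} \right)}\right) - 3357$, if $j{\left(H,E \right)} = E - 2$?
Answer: $- \frac{15070}{3} \approx -5023.3$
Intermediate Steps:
$B{\left(y,K \right)} = \frac{2 K}{1 + y}$
$j{\left(H,E \right)} = -2 + E$
$\left(-1663 + j{\left(34,B{\left(2,-2 \right)} \right)}\right) - 3357 = \left(-1663 - \left(2 + \frac{4}{1 + 2}\right)\right) - 3357 = \left(-1663 - \left(2 + \frac{4}{3}\right)\right) - 3357 = \left(-1663 - \left(2 + 4 \cdot \frac{1}{3}\right)\right) - 3357 = \left(-1663 - \frac{10}{3}\right) - 3357 = - \frac{4999}{3} - 3357 = - \frac{15070}{3}$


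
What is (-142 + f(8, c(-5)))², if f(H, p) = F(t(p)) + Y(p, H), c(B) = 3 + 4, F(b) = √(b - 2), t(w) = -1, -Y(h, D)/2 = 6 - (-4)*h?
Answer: (210 - I*√3)² ≈ 44097.0 - 727.5*I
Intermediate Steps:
Y(h, D) = -12 - 8*h (Y(h, D) = -2*(6 - (-4)*h) = -2*(6 + 4*h) = -12 - 8*h)
F(b) = √(-2 + b)
c(B) = 7
f(H, p) = -12 - 8*p + I*√3 (f(H, p) = √(-2 - 1) + (-12 - 8*p) = √(-3) + (-12 - 8*p) = I*√3 + (-12 - 8*p) = -12 - 8*p + I*√3)
(-142 + f(8, c(-5)))² = (-142 + (-12 - 8*7 + I*√3))² = (-142 + (-12 - 56 + I*√3))² = (-142 + (-68 + I*√3))² = (-210 + I*√3)²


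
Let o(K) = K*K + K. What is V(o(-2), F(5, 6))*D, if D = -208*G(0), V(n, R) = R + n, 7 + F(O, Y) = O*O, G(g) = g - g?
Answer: 0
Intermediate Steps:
G(g) = 0
o(K) = K + K² (o(K) = K² + K = K + K²)
F(O, Y) = -7 + O² (F(O, Y) = -7 + O*O = -7 + O²)
D = 0 (D = -208*0 = 0)
V(o(-2), F(5, 6))*D = ((-7 + 5²) - 2*(1 - 2))*0 = ((-7 + 25) - 2*(-1))*0 = (18 + 2)*0 = 20*0 = 0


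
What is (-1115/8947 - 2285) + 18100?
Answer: 141495690/8947 ≈ 15815.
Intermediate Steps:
(-1115/8947 - 2285) + 18100 = -20445010/8947 + 18100 = 141495690/8947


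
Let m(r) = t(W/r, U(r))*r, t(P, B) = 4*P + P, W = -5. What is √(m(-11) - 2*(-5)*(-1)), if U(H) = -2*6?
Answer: I*√35 ≈ 5.9161*I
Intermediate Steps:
U(H) = -12
t(P, B) = 5*P
m(r) = -25 (m(r) = (5*(-5/r))*r = (-25/r)*r = -25)
√(m(-11) - 2*(-5)*(-1)) = √(-25 - 2*(-5)*(-1)) = √(-25 + 10*(-1)) = √(-25 - 10) = √(-35) = I*√35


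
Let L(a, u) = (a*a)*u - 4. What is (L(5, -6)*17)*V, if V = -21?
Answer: 54978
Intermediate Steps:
L(a, u) = -4 + u*a² (L(a, u) = a²*u - 4 = u*a² - 4 = -4 + u*a²)
(L(5, -6)*17)*V = ((-4 - 6*5²)*17)*(-21) = ((-4 - 6*25)*17)*(-21) = ((-4 - 150)*17)*(-21) = -154*17*(-21) = -2618*(-21) = 54978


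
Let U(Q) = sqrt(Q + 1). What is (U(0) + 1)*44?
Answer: 88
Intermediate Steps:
U(Q) = sqrt(1 + Q)
(U(0) + 1)*44 = (sqrt(1 + 0) + 1)*44 = (sqrt(1) + 1)*44 = (1 + 1)*44 = 2*44 = 88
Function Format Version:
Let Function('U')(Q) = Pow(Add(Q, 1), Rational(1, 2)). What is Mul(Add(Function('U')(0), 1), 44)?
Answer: 88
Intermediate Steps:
Function('U')(Q) = Pow(Add(1, Q), Rational(1, 2))
Mul(Add(Function('U')(0), 1), 44) = Mul(Add(Pow(Add(1, 0), Rational(1, 2)), 1), 44) = Mul(Add(Pow(1, Rational(1, 2)), 1), 44) = Mul(Add(1, 1), 44) = Mul(2, 44) = 88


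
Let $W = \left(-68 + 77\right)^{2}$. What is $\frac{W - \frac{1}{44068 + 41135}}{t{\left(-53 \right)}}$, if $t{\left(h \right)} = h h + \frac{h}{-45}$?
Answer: $\frac{17253605}{598588943} \approx 0.028824$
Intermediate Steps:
$W = 81$ ($W = 9^{2} = 81$)
$t{\left(h \right)} = h^{2} - \frac{h}{45}$ ($t{\left(h \right)} = h^{2} + h \left(- \frac{1}{45}\right) = h^{2} - \frac{h}{45}$)
$\frac{W - \frac{1}{44068 + 41135}}{t{\left(-53 \right)}} = \frac{81 - \frac{1}{44068 + 41135}}{\left(-53\right) \left(- \frac{1}{45} - 53\right)} = \frac{81 - \frac{1}{85203}}{\left(-53\right) \left(- \frac{2386}{45}\right)} = \frac{81 - \frac{1}{85203}}{\frac{126458}{45}} = \left(81 - \frac{1}{85203}\right) \frac{45}{126458} = \frac{6901442}{85203} \cdot \frac{45}{126458} = \frac{17253605}{598588943}$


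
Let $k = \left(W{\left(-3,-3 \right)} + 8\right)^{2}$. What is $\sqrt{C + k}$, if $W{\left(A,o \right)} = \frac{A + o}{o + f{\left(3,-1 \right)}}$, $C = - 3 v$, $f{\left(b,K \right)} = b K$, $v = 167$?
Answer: $2 i \sqrt{105} \approx 20.494 i$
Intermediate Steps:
$f{\left(b,K \right)} = K b$
$C = -501$ ($C = \left(-3\right) 167 = -501$)
$W{\left(A,o \right)} = \frac{A + o}{-3 + o}$ ($W{\left(A,o \right)} = \frac{A + o}{o - 3} = \frac{A + o}{-3 + o}$)
$k = 81$ ($k = \left(\frac{-3 - 3}{-3 - 3} + 8\right)^{2} = \left(\frac{1}{-6} \left(-6\right) + 8\right)^{2} = \left(\left(- \frac{1}{6}\right) \left(-6\right) + 8\right)^{2} = \left(1 + 8\right)^{2} = 9^{2} = 81$)
$\sqrt{C + k} = \sqrt{-501 + 81} = \sqrt{-420} = 2 i \sqrt{105}$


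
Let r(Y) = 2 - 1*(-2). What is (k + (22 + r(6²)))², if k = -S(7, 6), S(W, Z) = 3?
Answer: 529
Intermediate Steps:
r(Y) = 4 (r(Y) = 2 + 2 = 4)
k = -3 (k = -1*3 = -3)
(k + (22 + r(6²)))² = (-3 + (22 + 4))² = (-3 + 26)² = 23² = 529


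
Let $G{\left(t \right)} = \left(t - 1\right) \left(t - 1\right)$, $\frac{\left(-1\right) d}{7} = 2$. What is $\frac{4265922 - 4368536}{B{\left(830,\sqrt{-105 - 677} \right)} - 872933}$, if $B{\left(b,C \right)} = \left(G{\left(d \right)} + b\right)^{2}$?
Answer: $- \frac{51307}{120046} \approx -0.42739$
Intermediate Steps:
$d = -14$ ($d = \left(-7\right) 2 = -14$)
$G{\left(t \right)} = \left(-1 + t\right)^{2}$ ($G{\left(t \right)} = \left(-1 + t\right) \left(-1 + t\right) = \left(-1 + t\right)^{2}$)
$B{\left(b,C \right)} = \left(225 + b\right)^{2}$ ($B{\left(b,C \right)} = \left(\left(-1 - 14\right)^{2} + b\right)^{2} = \left(\left(-15\right)^{2} + b\right)^{2} = \left(225 + b\right)^{2}$)
$\frac{4265922 - 4368536}{B{\left(830,\sqrt{-105 - 677} \right)} - 872933} = \frac{4265922 - 4368536}{\left(225 + 830\right)^{2} - 872933} = - \frac{102614}{1055^{2} - 872933} = - \frac{102614}{1113025 - 872933} = - \frac{102614}{240092} = \left(-102614\right) \frac{1}{240092} = - \frac{51307}{120046}$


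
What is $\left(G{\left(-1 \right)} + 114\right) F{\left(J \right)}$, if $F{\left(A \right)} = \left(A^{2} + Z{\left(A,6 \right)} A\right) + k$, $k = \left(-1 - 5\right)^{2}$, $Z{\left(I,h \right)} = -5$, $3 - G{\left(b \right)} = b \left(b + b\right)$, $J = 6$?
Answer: $4830$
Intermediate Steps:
$G{\left(b \right)} = 3 - 2 b^{2}$ ($G{\left(b \right)} = 3 - b \left(b + b\right) = 3 - b 2 b = 3 - 2 b^{2}$)
$k = 36$ ($k = \left(-6\right)^{2} = 36$)
$F{\left(A \right)} = 36 + A^{2} - 5 A$ ($F{\left(A \right)} = \left(A^{2} - 5 A\right) + 36 = 36 + A^{2} - 5 A$)
$\left(G{\left(-1 \right)} + 114\right) F{\left(J \right)} = \left(\left(3 - 2 \left(-1\right)^{2}\right) + 114\right) \left(36 + 6^{2} - 30\right) = \left(\left(3 - 2\right) + 114\right) \left(36 + 36 - 30\right) = \left(\left(3 - 2\right) + 114\right) 42 = \left(1 + 114\right) 42 = 115 \cdot 42 = 4830$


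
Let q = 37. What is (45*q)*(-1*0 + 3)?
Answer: 4995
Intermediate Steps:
(45*q)*(-1*0 + 3) = (45*37)*(-1*0 + 3) = 1665*(0 + 3) = 1665*3 = 4995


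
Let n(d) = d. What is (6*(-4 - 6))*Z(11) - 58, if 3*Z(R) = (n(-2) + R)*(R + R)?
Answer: -4018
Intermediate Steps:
Z(R) = 2*R*(-2 + R)/3 (Z(R) = ((-2 + R)*(R + R))/3 = ((-2 + R)*(2*R))/3 = (2*R*(-2 + R))/3 = 2*R*(-2 + R)/3)
(6*(-4 - 6))*Z(11) - 58 = (6*(-4 - 6))*((⅔)*11*(-2 + 11)) - 58 = (6*(-10))*((⅔)*11*9) - 58 = -60*66 - 58 = -3960 - 58 = -4018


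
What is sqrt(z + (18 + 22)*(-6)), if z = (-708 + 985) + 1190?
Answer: sqrt(1227) ≈ 35.029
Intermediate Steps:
z = 1467 (z = 277 + 1190 = 1467)
sqrt(z + (18 + 22)*(-6)) = sqrt(1467 + (18 + 22)*(-6)) = sqrt(1467 + 40*(-6)) = sqrt(1467 - 240) = sqrt(1227)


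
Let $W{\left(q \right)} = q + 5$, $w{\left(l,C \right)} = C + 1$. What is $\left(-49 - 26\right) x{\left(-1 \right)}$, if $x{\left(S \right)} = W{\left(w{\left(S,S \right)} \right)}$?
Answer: $-375$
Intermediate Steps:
$w{\left(l,C \right)} = 1 + C$
$W{\left(q \right)} = 5 + q$
$x{\left(S \right)} = 6 + S$ ($x{\left(S \right)} = 5 + \left(1 + S\right) = 6 + S$)
$\left(-49 - 26\right) x{\left(-1 \right)} = \left(-49 - 26\right) \left(6 - 1\right) = \left(-75\right) 5 = -375$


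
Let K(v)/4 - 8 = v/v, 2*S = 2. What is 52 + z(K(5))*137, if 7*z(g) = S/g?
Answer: 13241/252 ≈ 52.544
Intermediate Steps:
S = 1 (S = (½)*2 = 1)
K(v) = 36 (K(v) = 32 + 4*(v/v) = 32 + 4*1 = 32 + 4 = 36)
z(g) = 1/(7*g) (z(g) = (1/g)/7 = 1/(7*g))
52 + z(K(5))*137 = 52 + ((⅐)/36)*137 = 52 + ((⅐)*(1/36))*137 = 52 + (1/252)*137 = 52 + 137/252 = 13241/252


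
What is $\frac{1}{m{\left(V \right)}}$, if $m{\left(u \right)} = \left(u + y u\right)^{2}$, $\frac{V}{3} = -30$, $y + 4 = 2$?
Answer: $\frac{1}{8100} \approx 0.00012346$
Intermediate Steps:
$y = -2$ ($y = -4 + 2 = -2$)
$V = -90$ ($V = 3 \left(-30\right) = -90$)
$m{\left(u \right)} = u^{2}$ ($m{\left(u \right)} = \left(u - 2 u\right)^{2} = \left(- u\right)^{2} = u^{2}$)
$\frac{1}{m{\left(V \right)}} = \frac{1}{\left(-90\right)^{2}} = \frac{1}{8100}$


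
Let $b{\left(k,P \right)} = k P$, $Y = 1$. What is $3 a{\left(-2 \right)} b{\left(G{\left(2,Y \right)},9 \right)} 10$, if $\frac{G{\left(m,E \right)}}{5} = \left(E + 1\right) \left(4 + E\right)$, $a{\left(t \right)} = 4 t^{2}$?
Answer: $216000$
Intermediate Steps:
$G{\left(m,E \right)} = 5 \left(1 + E\right) \left(4 + E\right)$ ($G{\left(m,E \right)} = 5 \left(E + 1\right) \left(4 + E\right) = 5 \left(1 + E\right) \left(4 + E\right)$)
$b{\left(k,P \right)} = P k$
$3 a{\left(-2 \right)} b{\left(G{\left(2,Y \right)},9 \right)} 10 = 3 \cdot 4 \left(-2\right)^{2} \cdot 9 \left(20 + 5 \cdot 1^{2} + 25 \cdot 1\right) 10 = 3 \cdot 4 \cdot 4 \cdot 9 \left(20 + 5 \cdot 1 + 25\right) 10 = 3 \cdot 16 \cdot 9 \left(20 + 5 + 25\right) 10 = 48 \cdot 9 \cdot 50 \cdot 10 = 48 \cdot 450 \cdot 10 = 21600 \cdot 10 = 216000$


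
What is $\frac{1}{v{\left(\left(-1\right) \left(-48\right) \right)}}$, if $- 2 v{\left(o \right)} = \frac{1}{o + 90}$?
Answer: $-276$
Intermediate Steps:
$v{\left(o \right)} = - \frac{1}{2 \left(90 + o\right)}$ ($v{\left(o \right)} = - \frac{1}{2 \left(o + 90\right)} = - \frac{1}{2 \left(90 + o\right)}$)
$\frac{1}{v{\left(\left(-1\right) \left(-48\right) \right)}} = \frac{1}{\left(-1\right) \frac{1}{180 + 2 \left(\left(-1\right) \left(-48\right)\right)}} = \frac{1}{\left(-1\right) \frac{1}{180 + 2 \cdot 48}} = \frac{1}{\left(-1\right) \frac{1}{180 + 96}} = \frac{1}{\left(-1\right) \frac{1}{276}} = \frac{1}{- \frac{1}{276}} = -276$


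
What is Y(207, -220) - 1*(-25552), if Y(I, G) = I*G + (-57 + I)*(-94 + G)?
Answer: -67088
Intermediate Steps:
Y(I, G) = G*I + (-94 + G)*(-57 + I)
Y(207, -220) - 1*(-25552) = (5358 - 94*207 - 57*(-220) + 2*(-220)*207) - 1*(-25552) = (5358 - 19458 + 12540 - 91080) + 25552 = -92640 + 25552 = -67088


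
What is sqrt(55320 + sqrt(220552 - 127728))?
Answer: sqrt(55320 + 2*sqrt(23206)) ≈ 235.85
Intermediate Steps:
sqrt(55320 + sqrt(220552 - 127728)) = sqrt(55320 + sqrt(92824)) = sqrt(55320 + 2*sqrt(23206))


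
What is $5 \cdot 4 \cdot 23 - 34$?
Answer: $426$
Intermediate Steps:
$5 \cdot 4 \cdot 23 - 34 = 20 \cdot 23 - 34 = 460 - 34 = 426$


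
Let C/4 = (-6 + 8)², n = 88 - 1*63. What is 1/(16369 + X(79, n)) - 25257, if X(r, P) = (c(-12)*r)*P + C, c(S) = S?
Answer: -184754956/7315 ≈ -25257.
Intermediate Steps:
n = 25 (n = 88 - 63 = 25)
C = 16 (C = 4*(-6 + 8)² = 4*2² = 4*4 = 16)
X(r, P) = 16 - 12*P*r (X(r, P) = (-12*r)*P + 16 = -12*P*r + 16 = 16 - 12*P*r)
1/(16369 + X(79, n)) - 25257 = 1/(16369 + (16 - 12*25*79)) - 25257 = 1/(16369 + (16 - 23700)) - 25257 = 1/(16369 - 23684) - 25257 = 1/(-7315) - 25257 = -1/7315 - 25257 = -184754956/7315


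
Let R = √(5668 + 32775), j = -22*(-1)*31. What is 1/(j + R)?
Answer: 682/426681 - √38443/426681 ≈ 0.0011389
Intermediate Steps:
j = 682 (j = 22*31 = 682)
R = √38443 ≈ 196.07
1/(j + R) = 1/(682 + √38443)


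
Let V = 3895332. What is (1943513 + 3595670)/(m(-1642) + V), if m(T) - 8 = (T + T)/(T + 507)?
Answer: 6286972705/4421214184 ≈ 1.4220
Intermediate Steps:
m(T) = 8 + 2*T/(507 + T) (m(T) = 8 + (T + T)/(T + 507) = 8 + (2*T)/(507 + T) = 8 + 2*T/(507 + T))
(1943513 + 3595670)/(m(-1642) + V) = (1943513 + 3595670)/(2*(2028 + 5*(-1642))/(507 - 1642) + 3895332) = 5539183/(2*(2028 - 8210)/(-1135) + 3895332) = 5539183/(2*(-1/1135)*(-6182) + 3895332) = 5539183/(12364/1135 + 3895332) = 5539183/(4421214184/1135) = 5539183*(1135/4421214184) = 6286972705/4421214184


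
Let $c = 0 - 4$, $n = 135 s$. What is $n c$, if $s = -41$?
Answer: $22140$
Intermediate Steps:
$n = -5535$ ($n = 135 \left(-41\right) = -5535$)
$c = -4$
$n c = \left(-5535\right) \left(-4\right) = 22140$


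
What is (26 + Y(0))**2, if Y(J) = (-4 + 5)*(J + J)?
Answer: 676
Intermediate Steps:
Y(J) = 2*J (Y(J) = 1*(2*J) = 2*J)
(26 + Y(0))**2 = (26 + 2*0)**2 = (26 + 0)**2 = 26**2 = 676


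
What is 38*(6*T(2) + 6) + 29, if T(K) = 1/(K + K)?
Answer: 314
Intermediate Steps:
T(K) = 1/(2*K)
38*(6*T(2) + 6) + 29 = 38*(6*((½)/2) + 6) + 29 = 38*(6*((½)*(½)) + 6) + 29 = 38*(6*(¼) + 6) + 29 = 38*(3/2 + 6) + 29 = 38*(15/2) + 29 = 285 + 29 = 314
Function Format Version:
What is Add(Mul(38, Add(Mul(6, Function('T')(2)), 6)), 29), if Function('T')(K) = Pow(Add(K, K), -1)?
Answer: 314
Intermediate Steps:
Function('T')(K) = Mul(Rational(1, 2), Pow(K, -1)) (Function('T')(K) = Pow(Mul(2, K), -1) = Mul(Rational(1, 2), Pow(K, -1)))
Add(Mul(38, Add(Mul(6, Function('T')(2)), 6)), 29) = Add(Mul(38, Add(Mul(6, Mul(Rational(1, 2), Pow(2, -1))), 6)), 29) = Add(Mul(38, Add(Mul(6, Mul(Rational(1, 2), Rational(1, 2))), 6)), 29) = Add(Mul(38, Add(Mul(6, Rational(1, 4)), 6)), 29) = Add(Mul(38, Add(Rational(3, 2), 6)), 29) = Add(Mul(38, Rational(15, 2)), 29) = Add(285, 29) = 314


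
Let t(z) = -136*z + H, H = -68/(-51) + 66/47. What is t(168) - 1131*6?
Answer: -4178008/141 ≈ -29631.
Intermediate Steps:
H = 386/141 (H = -68*(-1/51) + 66*(1/47) = 4/3 + 66/47 = 386/141 ≈ 2.7376)
t(z) = 386/141 - 136*z (t(z) = -136*z + 386/141 = 386/141 - 136*z)
t(168) - 1131*6 = (386/141 - 136*168) - 1131*6 = (386/141 - 22848) - 6786 = -3221182/141 - 6786 = -4178008/141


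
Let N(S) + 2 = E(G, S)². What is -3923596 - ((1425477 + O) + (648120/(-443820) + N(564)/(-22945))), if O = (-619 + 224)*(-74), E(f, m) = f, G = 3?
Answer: -70217518299102/13055705 ≈ -5.3783e+6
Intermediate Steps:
N(S) = 7 (N(S) = -2 + 3² = -2 + 9 = 7)
O = 29230 (O = -395*(-74) = 29230)
-3923596 - ((1425477 + O) + (648120/(-443820) + N(564)/(-22945))) = -3923596 - ((1425477 + 29230) + (648120/(-443820) + 7/(-22945))) = -3923596 - (1454707 + (648120*(-1/443820) + 7*(-1/22945))) = -3923596 - (1454707 + (-10802/7397 - 7/22945)) = -3923596 - (1454707 - 19069513/13055705) = -3923596 - 1*18992206383922/13055705 = -3923596 - 18992206383922/13055705 = -70217518299102/13055705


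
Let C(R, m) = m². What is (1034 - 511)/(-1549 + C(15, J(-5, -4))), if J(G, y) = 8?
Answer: -523/1485 ≈ -0.35219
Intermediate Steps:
(1034 - 511)/(-1549 + C(15, J(-5, -4))) = (1034 - 511)/(-1549 + 8²) = 523/(-1549 + 64) = 523/(-1485) = 523*(-1/1485) = -523/1485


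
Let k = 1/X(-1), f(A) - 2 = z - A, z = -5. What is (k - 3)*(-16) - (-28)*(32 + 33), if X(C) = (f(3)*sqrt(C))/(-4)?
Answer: 1868 + 32*I/3 ≈ 1868.0 + 10.667*I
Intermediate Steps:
f(A) = -3 - A (f(A) = 2 + (-5 - A) = -3 - A)
X(C) = 3*sqrt(C)/2 (X(C) = ((-3 - 1*3)*sqrt(C))/(-4) = ((-3 - 3)*sqrt(C))*(-1/4) = -6*sqrt(C)*(-1/4) = 3*sqrt(C)/2)
k = -2*I/3 (k = 1/(3*sqrt(-1)/2) = 1/(3*I/2) = -2*I/3 ≈ -0.66667*I)
(k - 3)*(-16) - (-28)*(32 + 33) = (-2*I/3 - 3)*(-16) - (-28)*(32 + 33) = (-3 - 2*I/3)*(-16) - (-28)*65 = (48 + 32*I/3) - 1*(-1820) = (48 + 32*I/3) + 1820 = 1868 + 32*I/3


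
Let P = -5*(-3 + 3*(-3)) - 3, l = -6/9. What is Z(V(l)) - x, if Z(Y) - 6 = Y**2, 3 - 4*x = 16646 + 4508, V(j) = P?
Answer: 34171/4 ≈ 8542.8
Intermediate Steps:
l = -2/3 (l = -6*1/9 = -2/3 ≈ -0.66667)
P = 57 (P = -5*(-3 - 9) - 3 = -5*(-12) - 3 = 60 - 3 = 57)
V(j) = 57
x = -21151/4 (x = 3/4 - (16646 + 4508)/4 = 3/4 - 1/4*21154 = 3/4 - 10577/2 = -21151/4 ≈ -5287.8)
Z(Y) = 6 + Y**2
Z(V(l)) - x = (6 + 57**2) - 1*(-21151/4) = (6 + 3249) + 21151/4 = 3255 + 21151/4 = 34171/4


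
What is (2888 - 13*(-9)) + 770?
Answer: 3775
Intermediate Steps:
(2888 - 13*(-9)) + 770 = (2888 + 117) + 770 = 3005 + 770 = 3775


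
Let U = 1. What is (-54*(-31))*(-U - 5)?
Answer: -10044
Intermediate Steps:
(-54*(-31))*(-U - 5) = (-54*(-31))*(-1*1 - 5) = 1674*(-1 - 5) = 1674*(-6) = -10044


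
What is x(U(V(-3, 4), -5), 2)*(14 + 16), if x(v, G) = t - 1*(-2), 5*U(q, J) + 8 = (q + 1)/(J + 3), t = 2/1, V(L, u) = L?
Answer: 120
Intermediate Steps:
t = 2 (t = 2*1 = 2)
U(q, J) = -8/5 + (1 + q)/(5*(3 + J)) (U(q, J) = -8/5 + ((q + 1)/(J + 3))/5 = -8/5 + ((1 + q)/(3 + J))/5 = -8/5 + (1 + q)/(5*(3 + J)))
x(v, G) = 4 (x(v, G) = 2 - 1*(-2) = 2 + 2 = 4)
x(U(V(-3, 4), -5), 2)*(14 + 16) = 4*(14 + 16) = 4*30 = 120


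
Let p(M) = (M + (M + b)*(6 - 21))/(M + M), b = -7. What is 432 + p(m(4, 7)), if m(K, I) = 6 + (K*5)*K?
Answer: 73205/172 ≈ 425.61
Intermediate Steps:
m(K, I) = 6 + 5*K² (m(K, I) = 6 + (5*K)*K = 6 + 5*K²)
p(M) = (105 - 14*M)/(2*M) (p(M) = (M + (M - 7)*(6 - 21))/(M + M) = (M + (-7 + M)*(-15))/((2*M)) = (M + (105 - 15*M))*(1/(2*M)) = (105 - 14*M)*(1/(2*M)) = (105 - 14*M)/(2*M))
432 + p(m(4, 7)) = 432 + (-7 + 105/(2*(6 + 5*4²))) = 432 + (-7 + 105/(2*(6 + 5*16))) = 432 + (-7 + 105/(2*(6 + 80))) = 432 + (-7 + (105/2)/86) = 432 + (-7 + (105/2)*(1/86)) = 432 + (-7 + 105/172) = 432 - 1099/172 = 73205/172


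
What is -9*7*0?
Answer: 0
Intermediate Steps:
-9*7*0 = -63*0 = 0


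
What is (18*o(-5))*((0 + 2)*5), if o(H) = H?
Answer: -900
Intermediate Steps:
(18*o(-5))*((0 + 2)*5) = (18*(-5))*((0 + 2)*5) = -180*5 = -90*10 = -900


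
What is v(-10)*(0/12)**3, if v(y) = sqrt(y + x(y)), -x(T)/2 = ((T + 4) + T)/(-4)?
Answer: 0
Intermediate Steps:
x(T) = 2 + T (x(T) = -2*((T + 4) + T)/(-4) = -2*((4 + T) + T)*(-1)/4 = -2*(4 + 2*T)*(-1)/4 = -2*(-1 - T/2) = 2 + T)
v(y) = sqrt(2 + 2*y) (v(y) = sqrt(y + (2 + y)) = sqrt(2 + 2*y))
v(-10)*(0/12)**3 = sqrt(2 + 2*(-10))*(0/12)**3 = sqrt(2 - 20)*(0*(1/12))**3 = sqrt(-18)*0**3 = (3*I*sqrt(2))*0 = 0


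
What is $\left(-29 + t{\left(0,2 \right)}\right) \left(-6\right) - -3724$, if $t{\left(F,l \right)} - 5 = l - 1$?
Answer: $3862$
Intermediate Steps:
$t{\left(F,l \right)} = 4 + l$ ($t{\left(F,l \right)} = 5 + \left(l - 1\right) = 5 + \left(-1 + l\right) = 4 + l$)
$\left(-29 + t{\left(0,2 \right)}\right) \left(-6\right) - -3724 = \left(-29 + \left(4 + 2\right)\right) \left(-6\right) - -3724 = \left(-29 + 6\right) \left(-6\right) + 3724 = \left(-23\right) \left(-6\right) + 3724 = 138 + 3724 = 3862$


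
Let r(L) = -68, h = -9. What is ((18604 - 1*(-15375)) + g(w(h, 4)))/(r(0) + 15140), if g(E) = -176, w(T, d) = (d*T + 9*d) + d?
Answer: 33803/15072 ≈ 2.2428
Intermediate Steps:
w(T, d) = 10*d + T*d (w(T, d) = (T*d + 9*d) + d = (9*d + T*d) + d = 10*d + T*d)
((18604 - 1*(-15375)) + g(w(h, 4)))/(r(0) + 15140) = ((18604 - 1*(-15375)) - 176)/(-68 + 15140) = ((18604 + 15375) - 176)/15072 = (33979 - 176)*(1/15072) = 33803*(1/15072) = 33803/15072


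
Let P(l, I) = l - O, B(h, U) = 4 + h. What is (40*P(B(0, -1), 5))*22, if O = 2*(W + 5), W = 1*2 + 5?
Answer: -17600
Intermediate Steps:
W = 7 (W = 2 + 5 = 7)
O = 24 (O = 2*(7 + 5) = 2*12 = 24)
P(l, I) = -24 + l (P(l, I) = l - 1*24 = l - 24 = -24 + l)
(40*P(B(0, -1), 5))*22 = (40*(-24 + (4 + 0)))*22 = (40*(-24 + 4))*22 = (40*(-20))*22 = -800*22 = -17600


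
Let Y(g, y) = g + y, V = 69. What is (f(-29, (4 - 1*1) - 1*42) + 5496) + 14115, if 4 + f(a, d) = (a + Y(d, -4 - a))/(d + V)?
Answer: 588167/30 ≈ 19606.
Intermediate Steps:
f(a, d) = -4 + (-4 + d)/(69 + d) (f(a, d) = -4 + (a + (d + (-4 - a)))/(d + 69) = -4 + (a + (-4 + d - a))/(69 + d) = -4 + (-4 + d)/(69 + d))
(f(-29, (4 - 1*1) - 1*42) + 5496) + 14115 = ((-280 - 3*((4 - 1*1) - 1*42))/(69 + ((4 - 1*1) - 1*42)) + 5496) + 14115 = ((-280 - 3*((4 - 1) - 42))/(69 + ((4 - 1) - 42)) + 5496) + 14115 = ((-280 - 3*(3 - 42))/(69 + (3 - 42)) + 5496) + 14115 = ((-280 - 3*(-39))/(69 - 39) + 5496) + 14115 = ((-280 + 117)/30 + 5496) + 14115 = ((1/30)*(-163) + 5496) + 14115 = (-163/30 + 5496) + 14115 = 164717/30 + 14115 = 588167/30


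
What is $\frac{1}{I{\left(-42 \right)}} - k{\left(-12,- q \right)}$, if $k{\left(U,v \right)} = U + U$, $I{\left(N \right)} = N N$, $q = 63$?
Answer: $\frac{42337}{1764} \approx 24.001$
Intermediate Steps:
$I{\left(N \right)} = N^{2}$
$k{\left(U,v \right)} = 2 U$
$\frac{1}{I{\left(-42 \right)}} - k{\left(-12,- q \right)} = \frac{1}{\left(-42\right)^{2}} - 2 \left(-12\right) = \frac{1}{1764} - -24 = \frac{1}{1764} + 24 = \frac{42337}{1764}$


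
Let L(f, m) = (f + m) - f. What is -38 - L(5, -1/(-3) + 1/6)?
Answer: -77/2 ≈ -38.500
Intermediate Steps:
L(f, m) = m
-38 - L(5, -1/(-3) + 1/6) = -38 - (-1/(-3) + 1/6) = -38 - (-1*(-⅓) + 1*(⅙)) = -38 - (⅓ + ⅙) = -38 - 1*½ = -38 - ½ = -77/2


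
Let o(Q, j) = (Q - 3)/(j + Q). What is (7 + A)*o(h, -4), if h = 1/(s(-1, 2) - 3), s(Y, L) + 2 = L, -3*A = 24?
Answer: -10/13 ≈ -0.76923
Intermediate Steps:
A = -8 (A = -1/3*24 = -8)
s(Y, L) = -2 + L
h = -1/3 (h = 1/((-2 + 2) - 3) = 1/(0 - 3) = 1/(-3) = -1/3 ≈ -0.33333)
o(Q, j) = (-3 + Q)/(Q + j)
(7 + A)*o(h, -4) = (7 - 8)*((-3 - 1/3)/(-1/3 - 4)) = -(-10)/((-13/3)*3) = -(-3)*(-10)/(13*3) = -1*10/13 = -10/13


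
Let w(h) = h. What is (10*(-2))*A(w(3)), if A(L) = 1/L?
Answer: -20/3 ≈ -6.6667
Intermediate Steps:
(10*(-2))*A(w(3)) = (10*(-2))/3 = -20*⅓ = -20/3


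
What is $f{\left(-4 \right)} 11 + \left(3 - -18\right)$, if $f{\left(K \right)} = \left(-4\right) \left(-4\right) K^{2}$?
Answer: $2837$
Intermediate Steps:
$f{\left(K \right)} = 16 K^{2}$
$f{\left(-4 \right)} 11 + \left(3 - -18\right) = 16 \left(-4\right)^{2} \cdot 11 + \left(3 - -18\right) = 16 \cdot 16 \cdot 11 + \left(3 + 18\right) = 256 \cdot 11 + 21 = 2816 + 21 = 2837$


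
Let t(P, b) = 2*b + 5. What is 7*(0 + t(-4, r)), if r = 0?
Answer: 35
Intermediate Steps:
t(P, b) = 5 + 2*b
7*(0 + t(-4, r)) = 7*(0 + (5 + 2*0)) = 7*(0 + (5 + 0)) = 7*(0 + 5) = 7*5 = 35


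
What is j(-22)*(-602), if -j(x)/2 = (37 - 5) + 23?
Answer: 66220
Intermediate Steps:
j(x) = -110 (j(x) = -2*((37 - 5) + 23) = -2*(32 + 23) = -2*55 = -110)
j(-22)*(-602) = -110*(-602) = 66220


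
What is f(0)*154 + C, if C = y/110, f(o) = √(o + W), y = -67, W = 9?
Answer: 50753/110 ≈ 461.39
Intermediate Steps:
f(o) = √(9 + o) (f(o) = √(o + 9) = √(9 + o))
C = -67/110 ≈ -0.60909
f(0)*154 + C = √(9 + 0)*154 - 67/110 = √9*154 - 67/110 = 3*154 - 67/110 = 462 - 67/110 = 50753/110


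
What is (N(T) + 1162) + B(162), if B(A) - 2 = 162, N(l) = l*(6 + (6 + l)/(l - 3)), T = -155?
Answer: 39473/158 ≈ 249.83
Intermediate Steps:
N(l) = l*(6 + (6 + l)/(-3 + l))
B(A) = 164 (B(A) = 2 + 162 = 164)
(N(T) + 1162) + B(162) = (-155*(-12 + 7*(-155))/(-3 - 155) + 1162) + 164 = (-155*(-12 - 1085)/(-158) + 1162) + 164 = (-155*(-1/158)*(-1097) + 1162) + 164 = (-170035/158 + 1162) + 164 = 13561/158 + 164 = 39473/158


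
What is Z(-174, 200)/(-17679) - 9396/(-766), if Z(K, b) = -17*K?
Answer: 27307676/2257019 ≈ 12.099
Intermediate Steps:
Z(-174, 200)/(-17679) - 9396/(-766) = -17*(-174)/(-17679) - 9396/(-766) = 2958*(-1/17679) - 9396*(-1/766) = -986/5893 + 4698/383 = 27307676/2257019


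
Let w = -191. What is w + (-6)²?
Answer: -155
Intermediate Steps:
w + (-6)² = -191 + (-6)² = -191 + 36 = -155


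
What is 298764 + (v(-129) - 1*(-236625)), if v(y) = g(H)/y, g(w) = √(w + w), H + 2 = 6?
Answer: 535389 - 2*√2/129 ≈ 5.3539e+5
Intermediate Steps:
H = 4 (H = -2 + 6 = 4)
g(w) = √2*√w (g(w) = √(2*w) = √2*√w)
v(y) = 2*√2/y (v(y) = (√2*√4)/y = (√2*2)/y = (2*√2)/y = 2*√2/y)
298764 + (v(-129) - 1*(-236625)) = 298764 + (2*√2/(-129) - 1*(-236625)) = 298764 + (2*√2*(-1/129) + 236625) = 298764 + (-2*√2/129 + 236625) = 298764 + (236625 - 2*√2/129) = 535389 - 2*√2/129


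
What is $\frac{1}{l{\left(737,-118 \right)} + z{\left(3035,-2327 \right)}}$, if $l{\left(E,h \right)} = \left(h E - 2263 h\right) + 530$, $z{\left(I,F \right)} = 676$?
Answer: $\frac{1}{181274} \approx 5.5165 \cdot 10^{-6}$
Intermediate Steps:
$l{\left(E,h \right)} = 530 - 2263 h + E h$ ($l{\left(E,h \right)} = \left(E h - 2263 h\right) + 530 = \left(- 2263 h + E h\right) + 530 = 530 - 2263 h + E h$)
$\frac{1}{l{\left(737,-118 \right)} + z{\left(3035,-2327 \right)}} = \frac{1}{\left(530 - -267034 + 737 \left(-118\right)\right) + 676} = \frac{1}{\left(530 + 267034 - 86966\right) + 676} = \frac{1}{180598 + 676} = \frac{1}{181274}$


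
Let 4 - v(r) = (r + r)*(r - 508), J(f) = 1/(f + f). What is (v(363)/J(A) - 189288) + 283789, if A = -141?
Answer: -29592767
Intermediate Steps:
J(f) = 1/(2*f)
v(r) = 4 - 2*r*(-508 + r) (v(r) = 4 - (r + r)*(r - 508) = 4 - 2*r*(-508 + r))
(v(363)/J(A) - 189288) + 283789 = ((4 - 2*363² + 1016*363)/(((½)/(-141))) - 189288) + 283789 = ((4 - 2*131769 + 368808)/(((½)*(-1/141))) - 189288) + 283789 = ((4 - 263538 + 368808)/(-1/282) - 189288) + 283789 = (105274*(-282) - 189288) + 283789 = (-29687268 - 189288) + 283789 = -29876556 + 283789 = -29592767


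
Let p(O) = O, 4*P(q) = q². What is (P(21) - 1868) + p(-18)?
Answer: -7103/4 ≈ -1775.8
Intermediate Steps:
P(q) = q²/4
(P(21) - 1868) + p(-18) = ((¼)*21² - 1868) - 18 = ((¼)*441 - 1868) - 18 = (441/4 - 1868) - 18 = -7031/4 - 18 = -7103/4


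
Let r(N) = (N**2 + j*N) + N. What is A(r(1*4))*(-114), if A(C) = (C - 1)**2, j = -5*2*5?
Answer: -3734754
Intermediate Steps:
j = -50 (j = -10*5 = -50)
r(N) = N**2 - 49*N (r(N) = (N**2 - 50*N) + N = N**2 - 49*N)
A(C) = (-1 + C)**2
A(r(1*4))*(-114) = (-1 + (1*4)*(-49 + 1*4))**2*(-114) = (-1 + 4*(-49 + 4))**2*(-114) = (-1 + 4*(-45))**2*(-114) = (-1 - 180)**2*(-114) = (-181)**2*(-114) = 32761*(-114) = -3734754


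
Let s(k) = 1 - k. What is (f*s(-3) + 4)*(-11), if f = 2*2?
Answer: -220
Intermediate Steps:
f = 4
(f*s(-3) + 4)*(-11) = (4*(1 - 1*(-3)) + 4)*(-11) = (4*(1 + 3) + 4)*(-11) = (4*4 + 4)*(-11) = (16 + 4)*(-11) = 20*(-11) = -220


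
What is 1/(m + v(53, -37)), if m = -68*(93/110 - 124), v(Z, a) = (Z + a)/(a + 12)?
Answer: 275/2302814 ≈ 0.00011942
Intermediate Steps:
v(Z, a) = (Z + a)/(12 + a)
m = 460598/55 (m = -68*(93*(1/110) - 124) = -68*(93/110 - 124) = -68*(-13547/110) = 460598/55 ≈ 8374.5)
1/(m + v(53, -37)) = 1/(460598/55 + (53 - 37)/(12 - 37)) = 1/(460598/55 + 16/(-25)) = 1/(460598/55 - 1/25*16) = 1/(460598/55 - 16/25) = 1/(2302814/275) = 275/2302814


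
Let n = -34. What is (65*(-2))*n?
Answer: 4420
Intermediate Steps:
(65*(-2))*n = (65*(-2))*(-34) = -130*(-34) = 4420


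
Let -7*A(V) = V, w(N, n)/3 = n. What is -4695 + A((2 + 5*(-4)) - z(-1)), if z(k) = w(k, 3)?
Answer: -32838/7 ≈ -4691.1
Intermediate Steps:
w(N, n) = 3*n
z(k) = 9 (z(k) = 3*3 = 9)
A(V) = -V/7
-4695 + A((2 + 5*(-4)) - z(-1)) = -4695 - ((2 + 5*(-4)) - 1*9)/7 = -4695 - ((2 - 20) - 9)/7 = -4695 - (-18 - 9)/7 = -4695 - ⅐*(-27) = -4695 + 27/7 = -32838/7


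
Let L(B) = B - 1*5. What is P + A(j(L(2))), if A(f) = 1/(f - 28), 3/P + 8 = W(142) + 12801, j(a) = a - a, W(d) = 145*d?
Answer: -4757/133532 ≈ -0.035624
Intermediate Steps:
L(B) = -5 + B (L(B) = B - 5 = -5 + B)
j(a) = 0
P = 3/33383 (P = 3/(-8 + (145*142 + 12801)) = 3/(-8 + (20590 + 12801)) = 3/(-8 + 33391) = 3/33383 ≈ 8.9866e-5)
A(f) = 1/(-28 + f)
P + A(j(L(2))) = 3/33383 + 1/(-28 + 0) = 3/33383 + 1/(-28) = 3/33383 - 1/28 = -4757/133532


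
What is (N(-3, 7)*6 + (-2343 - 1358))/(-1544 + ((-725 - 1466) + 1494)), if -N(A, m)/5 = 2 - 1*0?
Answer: 3761/2241 ≈ 1.6783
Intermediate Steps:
N(A, m) = -10 (N(A, m) = -5*(2 - 1*0) = -5*(2 + 0) = -5*2 = -10)
(N(-3, 7)*6 + (-2343 - 1358))/(-1544 + ((-725 - 1466) + 1494)) = (-10*6 + (-2343 - 1358))/(-1544 + ((-725 - 1466) + 1494)) = (-60 - 3701)/(-1544 + (-2191 + 1494)) = -3761/(-1544 - 697) = -3761/(-2241) = -3761*(-1/2241) = 3761/2241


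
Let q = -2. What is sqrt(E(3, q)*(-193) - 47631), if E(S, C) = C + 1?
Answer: I*sqrt(47438) ≈ 217.8*I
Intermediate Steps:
E(S, C) = 1 + C
sqrt(E(3, q)*(-193) - 47631) = sqrt((1 - 2)*(-193) - 47631) = sqrt(-1*(-193) - 47631) = sqrt(193 - 47631) = sqrt(-47438) = I*sqrt(47438)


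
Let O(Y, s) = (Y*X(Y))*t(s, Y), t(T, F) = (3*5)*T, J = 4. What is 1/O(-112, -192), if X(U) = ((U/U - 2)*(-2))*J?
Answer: 1/2580480 ≈ 3.8752e-7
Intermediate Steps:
t(T, F) = 15*T
X(U) = 8 (X(U) = ((U/U - 2)*(-2))*4 = ((1 - 2)*(-2))*4 = -1*(-2)*4 = 2*4 = 8)
O(Y, s) = 120*Y*s (O(Y, s) = (Y*8)*(15*s) = (8*Y)*(15*s) = 120*Y*s)
1/O(-112, -192) = 1/(120*(-112)*(-192)) = 1/2580480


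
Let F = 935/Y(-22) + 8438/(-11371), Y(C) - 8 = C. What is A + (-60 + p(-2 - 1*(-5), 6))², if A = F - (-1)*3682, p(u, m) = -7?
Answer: 1290024157/159194 ≈ 8103.5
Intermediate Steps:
Y(C) = 8 + C
F = -10750017/159194 (F = 935/(8 - 22) + 8438/(-11371) = 935/(-14) + 8438*(-1/11371) = 935*(-1/14) - 8438/11371 = -935/14 - 8438/11371 = -10750017/159194 ≈ -67.528)
A = 575402291/159194 (A = -10750017/159194 - (-1)*3682 = -10750017/159194 - 1*(-3682) = -10750017/159194 + 3682 = 575402291/159194 ≈ 3614.5)
A + (-60 + p(-2 - 1*(-5), 6))² = 575402291/159194 + (-60 - 7)² = 575402291/159194 + (-67)² = 575402291/159194 + 4489 = 1290024157/159194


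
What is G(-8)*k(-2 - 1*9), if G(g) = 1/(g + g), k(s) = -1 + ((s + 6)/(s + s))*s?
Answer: 7/32 ≈ 0.21875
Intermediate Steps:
k(s) = 2 + s/2 (k(s) = -1 + ((6 + s)/((2*s)))*s = -1 + ((6 + s)*(1/(2*s)))*s = -1 + ((6 + s)/(2*s))*s = -1 + (3 + s/2) = 2 + s/2)
G(g) = 1/(2*g)
G(-8)*k(-2 - 1*9) = ((½)/(-8))*(2 + (-2 - 1*9)/2) = ((½)*(-⅛))*(2 + (-2 - 9)/2) = -(2 + (½)*(-11))/16 = -(2 - 11/2)/16 = -1/16*(-7/2) = 7/32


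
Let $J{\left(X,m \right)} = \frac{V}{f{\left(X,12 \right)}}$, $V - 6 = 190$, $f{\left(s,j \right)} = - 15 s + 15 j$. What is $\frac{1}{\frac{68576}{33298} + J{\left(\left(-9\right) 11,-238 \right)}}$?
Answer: $\frac{27720585}{60352724} \approx 0.45931$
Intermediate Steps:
$V = 196$ ($V = 6 + 190 = 196$)
$J{\left(X,m \right)} = \frac{196}{180 - 15 X}$ ($J{\left(X,m \right)} = \frac{196}{- 15 X + 15 \cdot 12} = \frac{196}{- 15 X + 180} = \frac{196}{180 - 15 X}$)
$\frac{1}{\frac{68576}{33298} + J{\left(\left(-9\right) 11,-238 \right)}} = \frac{1}{\frac{68576}{33298} - \frac{196}{-180 + 15 \left(\left(-9\right) 11\right)}} = \frac{1}{68576 \cdot \frac{1}{33298} - \frac{196}{-180 + 15 \left(-99\right)}} = \frac{1}{\frac{34288}{16649} - \frac{196}{-180 - 1485}} = \frac{1}{\frac{34288}{16649} - \frac{196}{-1665}} = \frac{1}{\frac{34288}{16649} - - \frac{196}{1665}} = \frac{1}{\frac{34288}{16649} + \frac{196}{1665}} = \frac{1}{\frac{60352724}{27720585}} = \frac{27720585}{60352724}$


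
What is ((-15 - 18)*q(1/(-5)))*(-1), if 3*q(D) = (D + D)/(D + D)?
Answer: 11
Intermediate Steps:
q(D) = ⅓ (q(D) = ((D + D)/(D + D))/3 = ((2*D)/((2*D)))/3 = ((2*D)*(1/(2*D)))/3 = (⅓)*1 = ⅓)
((-15 - 18)*q(1/(-5)))*(-1) = ((-15 - 18)*(⅓))*(-1) = -33*⅓*(-1) = -11*(-1) = 11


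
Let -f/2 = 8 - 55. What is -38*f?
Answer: -3572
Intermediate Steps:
f = 94 (f = -2*(8 - 55) = -2*(-47) = 94)
-38*f = -38*94 = -3572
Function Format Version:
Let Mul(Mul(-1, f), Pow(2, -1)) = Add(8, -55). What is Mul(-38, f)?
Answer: -3572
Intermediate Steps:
f = 94 (f = Mul(-2, Add(8, -55)) = Mul(-2, -47) = 94)
Mul(-38, f) = Mul(-38, 94) = -3572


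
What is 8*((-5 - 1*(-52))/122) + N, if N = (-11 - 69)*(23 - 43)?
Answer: 97788/61 ≈ 1603.1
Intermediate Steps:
N = 1600 (N = -80*(-20) = 1600)
8*((-5 - 1*(-52))/122) + N = 8*((-5 - 1*(-52))/122) + 1600 = 8*((-5 + 52)*(1/122)) + 1600 = 8*(47*(1/122)) + 1600 = 8*(47/122) + 1600 = 188/61 + 1600 = 97788/61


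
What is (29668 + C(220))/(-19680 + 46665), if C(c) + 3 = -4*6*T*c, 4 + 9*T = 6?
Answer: 17095/16191 ≈ 1.0558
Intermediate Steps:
T = 2/9 (T = -4/9 + (1/9)*6 = -4/9 + 2/3 = 2/9 ≈ 0.22222)
C(c) = -3 - 16*c/3 (C(c) = -3 - 4*6*(2/9)*c = -3 - 16*c/3)
(29668 + C(220))/(-19680 + 46665) = (29668 + (-3 - 16/3*220))/(-19680 + 46665) = (29668 + (-3 - 3520/3))/26985 = (29668 - 3529/3)*(1/26985) = (85475/3)*(1/26985) = 17095/16191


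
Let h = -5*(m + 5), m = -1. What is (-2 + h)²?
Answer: 484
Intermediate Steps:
h = -20 (h = -5*(-1 + 5) = -5*4 = -20)
(-2 + h)² = (-2 - 20)² = (-22)² = 484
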